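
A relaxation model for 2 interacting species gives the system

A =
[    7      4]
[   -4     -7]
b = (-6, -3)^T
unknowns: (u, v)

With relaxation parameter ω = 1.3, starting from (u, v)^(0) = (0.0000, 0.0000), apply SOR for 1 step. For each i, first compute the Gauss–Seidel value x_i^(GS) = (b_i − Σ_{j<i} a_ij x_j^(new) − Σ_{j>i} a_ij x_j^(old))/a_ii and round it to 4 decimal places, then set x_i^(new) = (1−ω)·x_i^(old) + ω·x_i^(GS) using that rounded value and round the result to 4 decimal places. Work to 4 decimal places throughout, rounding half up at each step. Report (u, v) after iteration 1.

Iteration 1:
  u: GS value = (-6 - (4)·0.0000) / (7) = -0.8571;  u ← (1−ω)·0.0000 + ω·-0.8571 = -1.1142
  v: GS value = (-3 - (-4)·-1.1142) / (-7) = 1.0653;  v ← (1−ω)·0.0000 + ω·1.0653 = 1.3849

(-1.1142, 1.3849)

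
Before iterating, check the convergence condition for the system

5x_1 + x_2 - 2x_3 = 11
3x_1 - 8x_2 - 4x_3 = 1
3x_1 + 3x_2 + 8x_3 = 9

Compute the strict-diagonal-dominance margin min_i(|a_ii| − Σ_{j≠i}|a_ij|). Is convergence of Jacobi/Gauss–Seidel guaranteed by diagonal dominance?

row 1: |5| − (1+2) = 2
row 2: |-8| − (3+4) = 1
row 3: |8| − (3+3) = 2
minimum over rows = 1 → strictly diagonally dominant (convergence guaranteed)

1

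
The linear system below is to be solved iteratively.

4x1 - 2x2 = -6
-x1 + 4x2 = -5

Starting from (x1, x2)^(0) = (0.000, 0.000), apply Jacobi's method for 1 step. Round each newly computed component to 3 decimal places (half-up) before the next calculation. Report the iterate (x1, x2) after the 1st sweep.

Iteration 1:
  x1 = (-6 - (-2)·0.000) / (4) = -1.500
  x2 = (-5 - (-1)·0.000) / (4) = -1.250

(-1.500, -1.250)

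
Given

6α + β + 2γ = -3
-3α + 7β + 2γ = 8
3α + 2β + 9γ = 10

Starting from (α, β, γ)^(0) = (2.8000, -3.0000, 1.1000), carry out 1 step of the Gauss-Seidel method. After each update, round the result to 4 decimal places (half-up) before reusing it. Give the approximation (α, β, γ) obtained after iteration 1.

Iteration 1:
  α = (-3 - (1)·-3.0000 - (2)·1.1000) / (6) = -0.3667
  β = (8 - (-3)·-0.3667 - (2)·1.1000) / (7) = 0.6714
  γ = (10 - (3)·-0.3667 - (2)·0.6714) / (9) = 1.0841

(-0.3667, 0.6714, 1.0841)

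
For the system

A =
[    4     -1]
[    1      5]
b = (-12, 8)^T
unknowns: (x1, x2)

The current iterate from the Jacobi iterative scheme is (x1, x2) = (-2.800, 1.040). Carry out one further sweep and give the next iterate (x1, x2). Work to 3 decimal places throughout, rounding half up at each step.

One sweep:
  x1 = (-12 - (-1)·1.040) / (4) = -2.740
  x2 = (8 - (1)·-2.800) / (5) = 2.160

(-2.740, 2.160)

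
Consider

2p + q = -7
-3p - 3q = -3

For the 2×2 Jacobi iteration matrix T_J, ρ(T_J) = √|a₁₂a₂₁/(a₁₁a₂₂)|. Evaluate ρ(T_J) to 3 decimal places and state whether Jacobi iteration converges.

0.707

a₁₂a₂₁/(a₁₁a₂₂) = (1)·(-3) / ((2)·(-3)) = 0.500000
ρ = √|0.500000| = √0.500000 = 0.707
ρ < 1, so Jacobi converges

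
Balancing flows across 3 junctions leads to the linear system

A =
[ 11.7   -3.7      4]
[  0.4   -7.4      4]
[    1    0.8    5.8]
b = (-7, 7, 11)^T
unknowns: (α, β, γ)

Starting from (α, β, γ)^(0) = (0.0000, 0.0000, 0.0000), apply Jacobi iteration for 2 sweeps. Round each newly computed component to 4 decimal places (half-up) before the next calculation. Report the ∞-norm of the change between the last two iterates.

Iteration 1:
  α = (-7 - (-3.7)·0.0000 - (4)·0.0000) / (11.7) = -0.5983
  β = (7 - (0.4)·0.0000 - (4)·0.0000) / (-7.4) = -0.9459
  γ = (11 - (1)·0.0000 - (0.8)·0.0000) / (5.8) = 1.8966
Iteration 2:
  α = (-7 - (-3.7)·-0.9459 - (4)·1.8966) / (11.7) = -1.5458
  β = (7 - (0.4)·-0.5983 - (4)·1.8966) / (-7.4) = 0.0469
  γ = (11 - (1)·-0.5983 - (0.8)·-0.9459) / (5.8) = 2.1302
Change: (-0.9475, 0.9928, 0.2336) → max |·| = 0.9928

0.9928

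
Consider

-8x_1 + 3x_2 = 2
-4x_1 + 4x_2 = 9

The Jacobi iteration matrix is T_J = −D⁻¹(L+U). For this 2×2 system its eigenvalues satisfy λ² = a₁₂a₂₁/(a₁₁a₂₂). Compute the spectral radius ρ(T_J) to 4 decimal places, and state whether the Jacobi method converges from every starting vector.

a₁₂a₂₁/(a₁₁a₂₂) = (3)·(-4) / ((-8)·(4)) = 0.375000
ρ = √|0.375000| = √0.375000 = 0.6124
ρ < 1, so Jacobi converges

0.6124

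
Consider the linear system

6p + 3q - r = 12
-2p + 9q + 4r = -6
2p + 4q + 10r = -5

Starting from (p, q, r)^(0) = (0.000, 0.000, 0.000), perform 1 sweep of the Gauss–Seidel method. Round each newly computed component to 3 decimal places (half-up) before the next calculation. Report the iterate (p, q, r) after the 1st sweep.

Iteration 1:
  p = (12 - (3)·0.000 - (-1)·0.000) / (6) = 2.000
  q = (-6 - (-2)·2.000 - (4)·0.000) / (9) = -0.222
  r = (-5 - (2)·2.000 - (4)·-0.222) / (10) = -0.811

(2.000, -0.222, -0.811)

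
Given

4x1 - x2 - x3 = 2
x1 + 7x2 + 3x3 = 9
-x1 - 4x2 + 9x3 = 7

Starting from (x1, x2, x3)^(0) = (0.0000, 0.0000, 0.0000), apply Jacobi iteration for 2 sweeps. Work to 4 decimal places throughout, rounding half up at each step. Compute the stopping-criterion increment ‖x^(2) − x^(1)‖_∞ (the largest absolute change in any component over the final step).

Iteration 1:
  x1 = (2 - (-1)·0.0000 - (-1)·0.0000) / (4) = 0.5000
  x2 = (9 - (1)·0.0000 - (3)·0.0000) / (7) = 1.2857
  x3 = (7 - (-1)·0.0000 - (-4)·0.0000) / (9) = 0.7778
Iteration 2:
  x1 = (2 - (-1)·1.2857 - (-1)·0.7778) / (4) = 1.0159
  x2 = (9 - (1)·0.5000 - (3)·0.7778) / (7) = 0.8809
  x3 = (7 - (-1)·0.5000 - (-4)·1.2857) / (9) = 1.4048
Change: (0.5159, -0.4048, 0.6270) → max |·| = 0.6270

0.6270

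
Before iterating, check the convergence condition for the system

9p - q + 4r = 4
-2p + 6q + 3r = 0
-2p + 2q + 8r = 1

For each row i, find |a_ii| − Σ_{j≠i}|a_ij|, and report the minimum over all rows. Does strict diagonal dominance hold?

row 1: |9| − (1+4) = 4
row 2: |6| − (2+3) = 1
row 3: |8| − (2+2) = 4
minimum over rows = 1 → strictly diagonally dominant (convergence guaranteed)

1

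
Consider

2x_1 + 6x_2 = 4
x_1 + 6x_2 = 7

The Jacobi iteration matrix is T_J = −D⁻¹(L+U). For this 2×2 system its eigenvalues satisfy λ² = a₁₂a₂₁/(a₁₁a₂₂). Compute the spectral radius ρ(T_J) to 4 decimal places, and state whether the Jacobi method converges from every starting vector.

0.7071

a₁₂a₂₁/(a₁₁a₂₂) = (6)·(1) / ((2)·(6)) = 0.500000
ρ = √|0.500000| = √0.500000 = 0.7071
ρ < 1, so Jacobi converges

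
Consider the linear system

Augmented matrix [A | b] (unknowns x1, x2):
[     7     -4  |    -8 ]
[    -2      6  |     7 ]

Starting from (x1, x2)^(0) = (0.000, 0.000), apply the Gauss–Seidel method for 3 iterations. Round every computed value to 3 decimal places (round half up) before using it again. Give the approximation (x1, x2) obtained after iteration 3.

Iteration 1:
  x1 = (-8 - (-4)·0.000) / (7) = -1.143
  x2 = (7 - (-2)·-1.143) / (6) = 0.786
Iteration 2:
  x1 = (-8 - (-4)·0.786) / (7) = -0.694
  x2 = (7 - (-2)·-0.694) / (6) = 0.935
Iteration 3:
  x1 = (-8 - (-4)·0.935) / (7) = -0.609
  x2 = (7 - (-2)·-0.609) / (6) = 0.964

(-0.609, 0.964)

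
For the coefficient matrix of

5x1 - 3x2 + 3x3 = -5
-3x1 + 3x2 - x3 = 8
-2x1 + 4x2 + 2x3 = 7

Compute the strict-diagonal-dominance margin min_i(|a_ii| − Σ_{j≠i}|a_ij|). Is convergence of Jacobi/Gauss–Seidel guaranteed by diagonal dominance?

row 1: |5| − (3+3) = -1
row 2: |3| − (3+1) = -1
row 3: |2| − (2+4) = -4
minimum over rows = -4 → not strictly diagonally dominant

-4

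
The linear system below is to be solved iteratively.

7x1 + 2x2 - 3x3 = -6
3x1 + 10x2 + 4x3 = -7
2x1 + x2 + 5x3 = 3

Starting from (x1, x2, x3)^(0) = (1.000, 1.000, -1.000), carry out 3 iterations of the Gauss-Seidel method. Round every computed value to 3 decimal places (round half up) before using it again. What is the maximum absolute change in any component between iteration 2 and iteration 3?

0.255

Iteration 1:
  x1 = (-6 - (2)·1.000 - (-3)·-1.000) / (7) = -1.571
  x2 = (-7 - (3)·-1.571 - (4)·-1.000) / (10) = 0.171
  x3 = (3 - (2)·-1.571 - (1)·0.171) / (5) = 1.194
Iteration 2:
  x1 = (-6 - (2)·0.171 - (-3)·1.194) / (7) = -0.394
  x2 = (-7 - (3)·-0.394 - (4)·1.194) / (10) = -1.059
  x3 = (3 - (2)·-0.394 - (1)·-1.059) / (5) = 0.969
Iteration 3:
  x1 = (-6 - (2)·-1.059 - (-3)·0.969) / (7) = -0.139
  x2 = (-7 - (3)·-0.139 - (4)·0.969) / (10) = -1.046
  x3 = (3 - (2)·-0.139 - (1)·-1.046) / (5) = 0.865
Change: (0.255, 0.013, -0.104) → max |·| = 0.255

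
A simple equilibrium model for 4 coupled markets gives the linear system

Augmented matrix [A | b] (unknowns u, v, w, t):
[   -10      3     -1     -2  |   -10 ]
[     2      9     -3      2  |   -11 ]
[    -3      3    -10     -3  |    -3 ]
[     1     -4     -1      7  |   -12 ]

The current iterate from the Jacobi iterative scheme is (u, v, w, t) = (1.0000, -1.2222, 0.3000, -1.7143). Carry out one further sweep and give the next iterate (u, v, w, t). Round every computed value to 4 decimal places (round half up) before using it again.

(0.9462, -0.9635, 0.1476, -2.5127)

One sweep:
  u = (-10 - (3)·-1.2222 - (-1)·0.3000 - (-2)·-1.7143) / (-10) = 0.9462
  v = (-11 - (2)·1.0000 - (-3)·0.3000 - (2)·-1.7143) / (9) = -0.9635
  w = (-3 - (-3)·1.0000 - (3)·-1.2222 - (-3)·-1.7143) / (-10) = 0.1476
  t = (-12 - (1)·1.0000 - (-4)·-1.2222 - (-1)·0.3000) / (7) = -2.5127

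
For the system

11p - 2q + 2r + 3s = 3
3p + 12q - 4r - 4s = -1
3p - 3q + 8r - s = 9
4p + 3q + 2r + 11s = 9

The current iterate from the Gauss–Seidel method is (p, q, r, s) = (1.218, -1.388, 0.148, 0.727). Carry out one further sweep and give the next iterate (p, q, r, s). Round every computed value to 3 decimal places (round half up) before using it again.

One sweep:
  p = (3 - (-2)·-1.388 - (2)·0.148 - (3)·0.727) / (11) = -0.205
  q = (-1 - (3)·-0.205 - (-4)·0.148 - (-4)·0.727) / (12) = 0.260
  r = (9 - (3)·-0.205 - (-3)·0.260 - (-1)·0.727) / (8) = 1.390
  s = (9 - (4)·-0.205 - (3)·0.260 - (2)·1.390) / (11) = 0.569

(-0.205, 0.260, 1.390, 0.569)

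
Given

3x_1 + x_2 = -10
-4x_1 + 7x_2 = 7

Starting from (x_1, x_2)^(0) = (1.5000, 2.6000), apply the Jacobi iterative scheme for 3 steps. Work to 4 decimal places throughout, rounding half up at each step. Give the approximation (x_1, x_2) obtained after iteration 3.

(-2.8667, -1.2585)

Iteration 1:
  x_1 = (-10 - (1)·2.6000) / (3) = -4.2000
  x_2 = (7 - (-4)·1.5000) / (7) = 1.8571
Iteration 2:
  x_1 = (-10 - (1)·1.8571) / (3) = -3.9524
  x_2 = (7 - (-4)·-4.2000) / (7) = -1.4000
Iteration 3:
  x_1 = (-10 - (1)·-1.4000) / (3) = -2.8667
  x_2 = (7 - (-4)·-3.9524) / (7) = -1.2585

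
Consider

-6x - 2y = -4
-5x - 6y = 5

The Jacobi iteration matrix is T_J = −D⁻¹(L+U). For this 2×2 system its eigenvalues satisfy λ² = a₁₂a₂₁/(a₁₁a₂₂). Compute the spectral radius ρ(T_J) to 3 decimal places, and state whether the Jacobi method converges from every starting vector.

a₁₂a₂₁/(a₁₁a₂₂) = (-2)·(-5) / ((-6)·(-6)) = 0.277778
ρ = √|0.277778| = √0.277778 = 0.527
ρ < 1, so Jacobi converges

0.527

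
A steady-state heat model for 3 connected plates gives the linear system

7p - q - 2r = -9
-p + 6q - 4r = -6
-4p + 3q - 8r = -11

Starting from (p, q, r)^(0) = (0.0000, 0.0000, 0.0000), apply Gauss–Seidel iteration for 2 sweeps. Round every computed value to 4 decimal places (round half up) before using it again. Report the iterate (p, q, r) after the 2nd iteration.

Iteration 1:
  p = (-9 - (-1)·0.0000 - (-2)·0.0000) / (7) = -1.2857
  q = (-6 - (-1)·-1.2857 - (-4)·0.0000) / (6) = -1.2143
  r = (-11 - (-4)·-1.2857 - (3)·-1.2143) / (-8) = 1.5625
Iteration 2:
  p = (-9 - (-1)·-1.2143 - (-2)·1.5625) / (7) = -1.0128
  q = (-6 - (-1)·-1.0128 - (-4)·1.5625) / (6) = -0.1271
  r = (-11 - (-4)·-1.0128 - (3)·-0.1271) / (-8) = 1.8337

(-1.0128, -0.1271, 1.8337)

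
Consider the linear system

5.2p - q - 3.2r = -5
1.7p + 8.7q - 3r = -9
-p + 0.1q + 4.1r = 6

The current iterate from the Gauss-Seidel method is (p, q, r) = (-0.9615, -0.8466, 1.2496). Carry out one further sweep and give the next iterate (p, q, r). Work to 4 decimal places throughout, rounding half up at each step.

One sweep:
  p = (-5 - (-1)·-0.8466 - (-3.2)·1.2496) / (5.2) = -0.3554
  q = (-9 - (1.7)·-0.3554 - (-3)·1.2496) / (8.7) = -0.5341
  r = (6 - (-1)·-0.3554 - (0.1)·-0.5341) / (4.1) = 1.3898

(-0.3554, -0.5341, 1.3898)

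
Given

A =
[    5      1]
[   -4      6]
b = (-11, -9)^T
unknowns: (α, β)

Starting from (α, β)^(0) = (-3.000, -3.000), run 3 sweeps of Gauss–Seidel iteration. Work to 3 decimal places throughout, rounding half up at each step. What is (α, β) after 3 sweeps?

Iteration 1:
  α = (-11 - (1)·-3.000) / (5) = -1.600
  β = (-9 - (-4)·-1.600) / (6) = -2.567
Iteration 2:
  α = (-11 - (1)·-2.567) / (5) = -1.687
  β = (-9 - (-4)·-1.687) / (6) = -2.625
Iteration 3:
  α = (-11 - (1)·-2.625) / (5) = -1.675
  β = (-9 - (-4)·-1.675) / (6) = -2.617

(-1.675, -2.617)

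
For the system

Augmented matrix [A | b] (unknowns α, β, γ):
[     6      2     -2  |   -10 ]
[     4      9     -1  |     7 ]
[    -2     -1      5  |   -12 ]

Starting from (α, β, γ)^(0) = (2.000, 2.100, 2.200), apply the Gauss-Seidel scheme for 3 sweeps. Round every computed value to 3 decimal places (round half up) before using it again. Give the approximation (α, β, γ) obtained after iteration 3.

Iteration 1:
  α = (-10 - (2)·2.100 - (-2)·2.200) / (6) = -1.633
  β = (7 - (4)·-1.633 - (-1)·2.200) / (9) = 1.748
  γ = (-12 - (-2)·-1.633 - (-1)·1.748) / (5) = -2.704
Iteration 2:
  α = (-10 - (2)·1.748 - (-2)·-2.704) / (6) = -3.151
  β = (7 - (4)·-3.151 - (-1)·-2.704) / (9) = 1.878
  γ = (-12 - (-2)·-3.151 - (-1)·1.878) / (5) = -3.285
Iteration 3:
  α = (-10 - (2)·1.878 - (-2)·-3.285) / (6) = -3.388
  β = (7 - (4)·-3.388 - (-1)·-3.285) / (9) = 1.919
  γ = (-12 - (-2)·-3.388 - (-1)·1.919) / (5) = -3.371

(-3.388, 1.919, -3.371)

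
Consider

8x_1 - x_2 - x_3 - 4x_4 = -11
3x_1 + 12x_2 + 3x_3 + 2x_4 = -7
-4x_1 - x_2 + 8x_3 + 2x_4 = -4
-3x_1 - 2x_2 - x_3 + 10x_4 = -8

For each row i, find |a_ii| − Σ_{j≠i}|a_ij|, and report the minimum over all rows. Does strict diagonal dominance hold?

1

row 1: |8| − (1+1+4) = 2
row 2: |12| − (3+3+2) = 4
row 3: |8| − (4+1+2) = 1
row 4: |10| − (3+2+1) = 4
minimum over rows = 1 → strictly diagonally dominant (convergence guaranteed)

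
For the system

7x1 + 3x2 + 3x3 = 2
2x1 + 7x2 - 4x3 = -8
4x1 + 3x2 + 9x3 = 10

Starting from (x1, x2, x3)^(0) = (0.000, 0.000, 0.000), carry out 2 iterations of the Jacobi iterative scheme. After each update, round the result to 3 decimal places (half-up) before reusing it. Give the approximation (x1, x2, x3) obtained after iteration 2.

(0.299, -0.590, 1.365)

Iteration 1:
  x1 = (2 - (3)·0.000 - (3)·0.000) / (7) = 0.286
  x2 = (-8 - (2)·0.000 - (-4)·0.000) / (7) = -1.143
  x3 = (10 - (4)·0.000 - (3)·0.000) / (9) = 1.111
Iteration 2:
  x1 = (2 - (3)·-1.143 - (3)·1.111) / (7) = 0.299
  x2 = (-8 - (2)·0.286 - (-4)·1.111) / (7) = -0.590
  x3 = (10 - (4)·0.286 - (3)·-1.143) / (9) = 1.365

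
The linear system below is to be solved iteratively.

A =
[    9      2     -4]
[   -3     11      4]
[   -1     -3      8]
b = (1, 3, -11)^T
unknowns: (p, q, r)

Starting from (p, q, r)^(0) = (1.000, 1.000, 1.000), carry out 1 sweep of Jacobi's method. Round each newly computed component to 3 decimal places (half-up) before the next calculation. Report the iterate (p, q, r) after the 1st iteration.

(0.333, 0.182, -0.875)

Iteration 1:
  p = (1 - (2)·1.000 - (-4)·1.000) / (9) = 0.333
  q = (3 - (-3)·1.000 - (4)·1.000) / (11) = 0.182
  r = (-11 - (-1)·1.000 - (-3)·1.000) / (8) = -0.875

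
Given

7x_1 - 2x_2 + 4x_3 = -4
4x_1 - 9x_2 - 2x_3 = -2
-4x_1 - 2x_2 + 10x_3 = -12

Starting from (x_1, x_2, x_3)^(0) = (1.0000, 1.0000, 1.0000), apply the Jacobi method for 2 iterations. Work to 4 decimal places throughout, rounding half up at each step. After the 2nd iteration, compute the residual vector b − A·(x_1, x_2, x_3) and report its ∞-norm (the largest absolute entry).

Iteration 1:
  x_1 = (-4 - (-2)·1.0000 - (4)·1.0000) / (7) = -0.8571
  x_2 = (-2 - (4)·1.0000 - (-2)·1.0000) / (-9) = 0.4444
  x_3 = (-12 - (-4)·1.0000 - (-2)·1.0000) / (10) = -0.6000
Iteration 2:
  x_1 = (-4 - (-2)·0.4444 - (4)·-0.6000) / (7) = -0.1016
  x_2 = (-2 - (4)·-0.8571 - (-2)·-0.6000) / (-9) = -0.0254
  x_3 = (-12 - (-4)·-0.8571 - (-2)·0.4444) / (10) = -1.4540
Residual b − A·x = (2.4764, -4.7302, 2.0828); ∞-norm = 4.7302

4.7302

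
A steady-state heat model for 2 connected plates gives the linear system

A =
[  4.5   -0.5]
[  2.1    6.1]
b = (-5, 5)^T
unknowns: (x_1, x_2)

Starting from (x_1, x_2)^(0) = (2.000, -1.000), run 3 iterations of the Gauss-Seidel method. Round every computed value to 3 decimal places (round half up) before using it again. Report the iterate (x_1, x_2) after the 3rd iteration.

(-0.983, 1.158)

Iteration 1:
  x_1 = (-5 - (-0.5)·-1.000) / (4.5) = -1.222
  x_2 = (5 - (2.1)·-1.222) / (6.1) = 1.240
Iteration 2:
  x_1 = (-5 - (-0.5)·1.240) / (4.5) = -0.973
  x_2 = (5 - (2.1)·-0.973) / (6.1) = 1.155
Iteration 3:
  x_1 = (-5 - (-0.5)·1.155) / (4.5) = -0.983
  x_2 = (5 - (2.1)·-0.983) / (6.1) = 1.158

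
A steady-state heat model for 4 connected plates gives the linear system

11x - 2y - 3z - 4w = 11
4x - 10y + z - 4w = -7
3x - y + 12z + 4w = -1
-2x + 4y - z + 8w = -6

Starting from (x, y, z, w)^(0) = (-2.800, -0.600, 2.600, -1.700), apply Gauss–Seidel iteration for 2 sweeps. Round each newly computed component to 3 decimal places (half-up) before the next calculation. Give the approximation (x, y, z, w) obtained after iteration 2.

(0.946, 1.707, 0.312, -1.328)

Iteration 1:
  x = (11 - (-2)·-0.600 - (-3)·2.600 - (-4)·-1.700) / (11) = 0.982
  y = (-7 - (4)·0.982 - (1)·2.600 - (-4)·-1.700) / (-10) = 2.033
  z = (-1 - (3)·0.982 - (-1)·2.033 - (4)·-1.700) / (12) = 0.407
  w = (-6 - (-2)·0.982 - (4)·2.033 - (-1)·0.407) / (8) = -1.470
Iteration 2:
  x = (11 - (-2)·2.033 - (-3)·0.407 - (-4)·-1.470) / (11) = 0.946
  y = (-7 - (4)·0.946 - (1)·0.407 - (-4)·-1.470) / (-10) = 1.707
  z = (-1 - (3)·0.946 - (-1)·1.707 - (4)·-1.470) / (12) = 0.312
  w = (-6 - (-2)·0.946 - (4)·1.707 - (-1)·0.312) / (8) = -1.328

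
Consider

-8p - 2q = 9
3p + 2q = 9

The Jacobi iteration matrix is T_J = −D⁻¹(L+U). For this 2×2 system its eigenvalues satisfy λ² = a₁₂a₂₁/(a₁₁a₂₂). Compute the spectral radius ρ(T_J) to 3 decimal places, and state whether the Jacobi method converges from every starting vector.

a₁₂a₂₁/(a₁₁a₂₂) = (-2)·(3) / ((-8)·(2)) = 0.375000
ρ = √|0.375000| = √0.375000 = 0.612
ρ < 1, so Jacobi converges

0.612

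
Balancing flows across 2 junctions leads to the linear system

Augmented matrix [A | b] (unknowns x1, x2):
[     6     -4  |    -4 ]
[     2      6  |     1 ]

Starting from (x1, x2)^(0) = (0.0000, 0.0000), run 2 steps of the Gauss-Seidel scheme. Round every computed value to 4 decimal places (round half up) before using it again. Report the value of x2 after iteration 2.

Iteration 1:
  x1 = (-4 - (-4)·0.0000) / (6) = -0.6667
  x2 = (1 - (2)·-0.6667) / (6) = 0.3889
Iteration 2:
  x1 = (-4 - (-4)·0.3889) / (6) = -0.4074
  x2 = (1 - (2)·-0.4074) / (6) = 0.3025

0.3025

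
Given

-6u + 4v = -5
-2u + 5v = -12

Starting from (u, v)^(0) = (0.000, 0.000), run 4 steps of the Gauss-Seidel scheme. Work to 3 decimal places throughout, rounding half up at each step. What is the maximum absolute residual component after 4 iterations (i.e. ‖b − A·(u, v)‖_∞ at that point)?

Iteration 1:
  u = (-5 - (4)·0.000) / (-6) = 0.833
  v = (-12 - (-2)·0.833) / (5) = -2.067
Iteration 2:
  u = (-5 - (4)·-2.067) / (-6) = -0.545
  v = (-12 - (-2)·-0.545) / (5) = -2.618
Iteration 3:
  u = (-5 - (4)·-2.618) / (-6) = -0.912
  v = (-12 - (-2)·-0.912) / (5) = -2.765
Iteration 4:
  u = (-5 - (4)·-2.765) / (-6) = -1.010
  v = (-12 - (-2)·-1.010) / (5) = -2.804
Residual b − A·x = (0.156, 0.000); ∞-norm = 0.156

0.156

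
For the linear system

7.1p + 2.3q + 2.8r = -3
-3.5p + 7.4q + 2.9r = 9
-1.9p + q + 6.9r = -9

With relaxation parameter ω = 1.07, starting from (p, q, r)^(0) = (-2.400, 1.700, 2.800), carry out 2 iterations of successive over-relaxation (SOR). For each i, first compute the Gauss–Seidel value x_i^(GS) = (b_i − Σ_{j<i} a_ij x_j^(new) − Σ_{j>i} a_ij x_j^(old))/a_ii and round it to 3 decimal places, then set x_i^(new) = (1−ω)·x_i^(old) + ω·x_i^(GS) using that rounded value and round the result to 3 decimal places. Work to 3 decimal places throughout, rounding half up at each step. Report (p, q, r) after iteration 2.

Iteration 1:
  p: GS value = (-3 - (2.3)·1.700 - (2.8)·2.800) / (7.1) = -2.077;  p ← (1−ω)·-2.400 + ω·-2.077 = -2.054
  q: GS value = (9 - (-3.5)·-2.054 - (2.9)·2.800) / (7.4) = -0.853;  q ← (1−ω)·1.700 + ω·-0.853 = -1.032
  r: GS value = (-9 - (-1.9)·-2.054 - (1)·-1.032) / (6.9) = -1.720;  r ← (1−ω)·2.800 + ω·-1.720 = -2.036
Iteration 2:
  p: GS value = (-3 - (2.3)·-1.032 - (2.8)·-2.036) / (7.1) = 0.715;  p ← (1−ω)·-2.054 + ω·0.715 = 0.909
  q: GS value = (9 - (-3.5)·0.909 - (2.9)·-2.036) / (7.4) = 2.444;  q ← (1−ω)·-1.032 + ω·2.444 = 2.687
  r: GS value = (-9 - (-1.9)·0.909 - (1)·2.687) / (6.9) = -1.443;  r ← (1−ω)·-2.036 + ω·-1.443 = -1.401

(0.909, 2.687, -1.401)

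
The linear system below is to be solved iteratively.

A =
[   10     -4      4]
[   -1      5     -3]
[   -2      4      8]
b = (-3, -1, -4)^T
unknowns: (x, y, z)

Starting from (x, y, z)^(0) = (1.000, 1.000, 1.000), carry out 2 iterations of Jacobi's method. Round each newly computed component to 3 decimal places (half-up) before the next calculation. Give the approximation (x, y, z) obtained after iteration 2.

(0.240, -0.710, -0.875)

Iteration 1:
  x = (-3 - (-4)·1.000 - (4)·1.000) / (10) = -0.300
  y = (-1 - (-1)·1.000 - (-3)·1.000) / (5) = 0.600
  z = (-4 - (-2)·1.000 - (4)·1.000) / (8) = -0.750
Iteration 2:
  x = (-3 - (-4)·0.600 - (4)·-0.750) / (10) = 0.240
  y = (-1 - (-1)·-0.300 - (-3)·-0.750) / (5) = -0.710
  z = (-4 - (-2)·-0.300 - (4)·0.600) / (8) = -0.875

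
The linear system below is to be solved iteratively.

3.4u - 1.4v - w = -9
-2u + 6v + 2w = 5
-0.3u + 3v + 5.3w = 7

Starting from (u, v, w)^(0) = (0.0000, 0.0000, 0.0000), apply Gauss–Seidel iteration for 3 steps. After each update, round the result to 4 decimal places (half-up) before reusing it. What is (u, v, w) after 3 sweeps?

(-2.3800, -0.4203, 1.4239)

Iteration 1:
  u = (-9 - (-1.4)·0.0000 - (-1)·0.0000) / (3.4) = -2.6471
  v = (5 - (-2)·-2.6471 - (2)·0.0000) / (6) = -0.0490
  w = (7 - (-0.3)·-2.6471 - (3)·-0.0490) / (5.3) = 1.1987
Iteration 2:
  u = (-9 - (-1.4)·-0.0490 - (-1)·1.1987) / (3.4) = -2.3147
  v = (5 - (-2)·-2.3147 - (2)·1.1987) / (6) = -0.3378
  w = (7 - (-0.3)·-2.3147 - (3)·-0.3378) / (5.3) = 1.3809
Iteration 3:
  u = (-9 - (-1.4)·-0.3378 - (-1)·1.3809) / (3.4) = -2.3800
  v = (5 - (-2)·-2.3800 - (2)·1.3809) / (6) = -0.4203
  w = (7 - (-0.3)·-2.3800 - (3)·-0.4203) / (5.3) = 1.4239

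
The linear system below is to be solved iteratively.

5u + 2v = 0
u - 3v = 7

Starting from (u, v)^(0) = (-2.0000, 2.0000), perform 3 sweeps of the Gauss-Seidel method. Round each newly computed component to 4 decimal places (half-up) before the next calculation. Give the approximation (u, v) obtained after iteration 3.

(0.7947, -2.0684)

Iteration 1:
  u = (0 - (2)·2.0000) / (5) = -0.8000
  v = (7 - (1)·-0.8000) / (-3) = -2.6000
Iteration 2:
  u = (0 - (2)·-2.6000) / (5) = 1.0400
  v = (7 - (1)·1.0400) / (-3) = -1.9867
Iteration 3:
  u = (0 - (2)·-1.9867) / (5) = 0.7947
  v = (7 - (1)·0.7947) / (-3) = -2.0684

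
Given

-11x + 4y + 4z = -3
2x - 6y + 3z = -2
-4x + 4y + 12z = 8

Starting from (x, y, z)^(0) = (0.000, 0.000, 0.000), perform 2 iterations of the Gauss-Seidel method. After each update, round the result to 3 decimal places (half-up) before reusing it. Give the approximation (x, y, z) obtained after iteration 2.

Iteration 1:
  x = (-3 - (4)·0.000 - (4)·0.000) / (-11) = 0.273
  y = (-2 - (2)·0.273 - (3)·0.000) / (-6) = 0.424
  z = (8 - (-4)·0.273 - (4)·0.424) / (12) = 0.616
Iteration 2:
  x = (-3 - (4)·0.424 - (4)·0.616) / (-11) = 0.651
  y = (-2 - (2)·0.651 - (3)·0.616) / (-6) = 0.858
  z = (8 - (-4)·0.651 - (4)·0.858) / (12) = 0.598

(0.651, 0.858, 0.598)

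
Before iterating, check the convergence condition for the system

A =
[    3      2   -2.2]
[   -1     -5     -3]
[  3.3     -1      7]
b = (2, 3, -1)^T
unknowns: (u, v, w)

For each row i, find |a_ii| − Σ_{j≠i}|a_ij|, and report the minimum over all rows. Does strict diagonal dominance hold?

row 1: |3| − (2+2.2) = -1.2
row 2: |-5| − (1+3) = 1
row 3: |7| − (3.3+1) = 2.7
minimum over rows = -1.2 → not strictly diagonally dominant

-1.2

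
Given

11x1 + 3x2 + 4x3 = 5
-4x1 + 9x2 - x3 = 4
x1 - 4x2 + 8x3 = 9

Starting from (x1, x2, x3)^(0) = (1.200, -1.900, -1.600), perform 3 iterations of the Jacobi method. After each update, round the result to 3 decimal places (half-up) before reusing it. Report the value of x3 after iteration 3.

1.666

Iteration 1:
  x1 = (5 - (3)·-1.900 - (4)·-1.600) / (11) = 1.555
  x2 = (4 - (-4)·1.200 - (-1)·-1.600) / (9) = 0.800
  x3 = (9 - (1)·1.200 - (-4)·-1.900) / (8) = 0.025
Iteration 2:
  x1 = (5 - (3)·0.800 - (4)·0.025) / (11) = 0.227
  x2 = (4 - (-4)·1.555 - (-1)·0.025) / (9) = 1.138
  x3 = (9 - (1)·1.555 - (-4)·0.800) / (8) = 1.331
Iteration 3:
  x1 = (5 - (3)·1.138 - (4)·1.331) / (11) = -0.340
  x2 = (4 - (-4)·0.227 - (-1)·1.331) / (9) = 0.693
  x3 = (9 - (1)·0.227 - (-4)·1.138) / (8) = 1.666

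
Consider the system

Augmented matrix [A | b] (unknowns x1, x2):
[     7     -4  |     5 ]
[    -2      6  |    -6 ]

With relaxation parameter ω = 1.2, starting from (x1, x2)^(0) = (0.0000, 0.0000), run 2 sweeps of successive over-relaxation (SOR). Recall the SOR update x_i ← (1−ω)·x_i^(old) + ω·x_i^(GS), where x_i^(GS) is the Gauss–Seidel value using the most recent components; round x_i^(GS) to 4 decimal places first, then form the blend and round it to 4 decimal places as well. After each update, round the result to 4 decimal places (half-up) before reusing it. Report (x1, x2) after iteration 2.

(0.0980, -0.9893)

Iteration 1:
  x1: GS value = (5 - (-4)·0.0000) / (7) = 0.7143;  x1 ← (1−ω)·0.0000 + ω·0.7143 = 0.8572
  x2: GS value = (-6 - (-2)·0.8572) / (6) = -0.7143;  x2 ← (1−ω)·0.0000 + ω·-0.7143 = -0.8572
Iteration 2:
  x1: GS value = (5 - (-4)·-0.8572) / (7) = 0.2245;  x1 ← (1−ω)·0.8572 + ω·0.2245 = 0.0980
  x2: GS value = (-6 - (-2)·0.0980) / (6) = -0.9673;  x2 ← (1−ω)·-0.8572 + ω·-0.9673 = -0.9893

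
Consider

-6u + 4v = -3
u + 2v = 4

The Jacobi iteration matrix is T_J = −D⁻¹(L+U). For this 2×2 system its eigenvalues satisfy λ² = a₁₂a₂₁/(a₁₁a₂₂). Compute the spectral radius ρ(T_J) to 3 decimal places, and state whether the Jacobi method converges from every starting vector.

a₁₂a₂₁/(a₁₁a₂₂) = (4)·(1) / ((-6)·(2)) = -0.333333
ρ = √|-0.333333| = √0.333333 = 0.577
ρ < 1, so Jacobi converges

0.577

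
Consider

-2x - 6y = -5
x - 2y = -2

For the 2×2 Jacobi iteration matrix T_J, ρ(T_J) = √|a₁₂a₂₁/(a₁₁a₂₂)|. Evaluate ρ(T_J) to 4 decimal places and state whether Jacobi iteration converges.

1.2247

a₁₂a₂₁/(a₁₁a₂₂) = (-6)·(1) / ((-2)·(-2)) = -1.500000
ρ = √|-1.500000| = √1.500000 = 1.2247
ρ > 1, so Jacobi diverges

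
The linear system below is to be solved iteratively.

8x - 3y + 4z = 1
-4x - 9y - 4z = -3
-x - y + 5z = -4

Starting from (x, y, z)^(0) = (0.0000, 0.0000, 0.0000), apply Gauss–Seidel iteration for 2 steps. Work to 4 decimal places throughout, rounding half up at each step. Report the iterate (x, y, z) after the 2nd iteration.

(0.5889, 0.3913, -0.6040)

Iteration 1:
  x = (1 - (-3)·0.0000 - (4)·0.0000) / (8) = 0.1250
  y = (-3 - (-4)·0.1250 - (-4)·0.0000) / (-9) = 0.2778
  z = (-4 - (-1)·0.1250 - (-1)·0.2778) / (5) = -0.7194
Iteration 2:
  x = (1 - (-3)·0.2778 - (4)·-0.7194) / (8) = 0.5889
  y = (-3 - (-4)·0.5889 - (-4)·-0.7194) / (-9) = 0.3913
  z = (-4 - (-1)·0.5889 - (-1)·0.3913) / (5) = -0.6040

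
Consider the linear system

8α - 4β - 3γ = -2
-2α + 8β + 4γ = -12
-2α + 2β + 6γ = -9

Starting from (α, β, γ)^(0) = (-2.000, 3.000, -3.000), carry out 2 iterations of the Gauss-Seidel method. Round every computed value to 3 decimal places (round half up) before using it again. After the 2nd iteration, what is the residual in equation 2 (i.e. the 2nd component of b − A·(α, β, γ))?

-0.110

Iteration 1:
  α = (-2 - (-4)·3.000 - (-3)·-3.000) / (8) = 0.125
  β = (-12 - (-2)·0.125 - (4)·-3.000) / (8) = 0.031
  γ = (-9 - (-2)·0.125 - (2)·0.031) / (6) = -1.469
Iteration 2:
  α = (-2 - (-4)·0.031 - (-3)·-1.469) / (8) = -0.785
  β = (-12 - (-2)·-0.785 - (4)·-1.469) / (8) = -0.962
  γ = (-9 - (-2)·-0.785 - (2)·-0.962) / (6) = -1.441
Residual b − A·x = (-3.891, -0.110, 0.000)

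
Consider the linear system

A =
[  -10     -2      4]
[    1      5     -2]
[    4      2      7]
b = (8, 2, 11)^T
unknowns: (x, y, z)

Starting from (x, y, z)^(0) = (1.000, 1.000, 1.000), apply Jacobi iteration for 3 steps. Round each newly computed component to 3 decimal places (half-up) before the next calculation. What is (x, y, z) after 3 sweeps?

(-0.264, 1.224, 1.703)

Iteration 1:
  x = (8 - (-2)·1.000 - (4)·1.000) / (-10) = -0.600
  y = (2 - (1)·1.000 - (-2)·1.000) / (5) = 0.600
  z = (11 - (4)·1.000 - (2)·1.000) / (7) = 0.714
Iteration 2:
  x = (8 - (-2)·0.600 - (4)·0.714) / (-10) = -0.634
  y = (2 - (1)·-0.600 - (-2)·0.714) / (5) = 0.806
  z = (11 - (4)·-0.600 - (2)·0.600) / (7) = 1.743
Iteration 3:
  x = (8 - (-2)·0.806 - (4)·1.743) / (-10) = -0.264
  y = (2 - (1)·-0.634 - (-2)·1.743) / (5) = 1.224
  z = (11 - (4)·-0.634 - (2)·0.806) / (7) = 1.703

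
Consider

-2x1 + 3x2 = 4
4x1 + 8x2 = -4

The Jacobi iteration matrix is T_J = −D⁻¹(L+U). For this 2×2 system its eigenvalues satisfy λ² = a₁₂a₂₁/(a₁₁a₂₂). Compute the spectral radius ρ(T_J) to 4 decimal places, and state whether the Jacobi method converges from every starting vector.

a₁₂a₂₁/(a₁₁a₂₂) = (3)·(4) / ((-2)·(8)) = -0.750000
ρ = √|-0.750000| = √0.750000 = 0.8660
ρ < 1, so Jacobi converges

0.8660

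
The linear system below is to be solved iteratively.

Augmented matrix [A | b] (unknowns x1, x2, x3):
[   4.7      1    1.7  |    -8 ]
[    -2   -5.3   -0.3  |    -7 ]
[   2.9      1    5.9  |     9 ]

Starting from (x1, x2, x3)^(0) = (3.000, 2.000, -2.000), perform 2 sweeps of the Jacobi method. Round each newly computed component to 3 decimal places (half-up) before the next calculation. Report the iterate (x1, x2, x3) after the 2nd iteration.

Iteration 1:
  x1 = (-8 - (1)·2.000 - (1.7)·-2.000) / (4.7) = -1.404
  x2 = (-7 - (-2)·3.000 - (-0.3)·-2.000) / (-5.3) = 0.302
  x3 = (9 - (2.9)·3.000 - (1)·2.000) / (5.9) = -0.288
Iteration 2:
  x1 = (-8 - (1)·0.302 - (1.7)·-0.288) / (4.7) = -1.662
  x2 = (-7 - (-2)·-1.404 - (-0.3)·-0.288) / (-5.3) = 1.867
  x3 = (9 - (2.9)·-1.404 - (1)·0.302) / (5.9) = 2.164

(-1.662, 1.867, 2.164)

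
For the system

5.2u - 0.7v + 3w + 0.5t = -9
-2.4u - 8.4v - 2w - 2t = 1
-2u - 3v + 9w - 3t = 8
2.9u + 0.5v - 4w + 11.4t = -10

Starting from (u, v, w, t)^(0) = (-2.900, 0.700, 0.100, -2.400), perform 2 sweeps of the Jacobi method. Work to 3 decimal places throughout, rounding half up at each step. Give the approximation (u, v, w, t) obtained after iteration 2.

(-1.363, 0.408, 0.938, -0.673)

Iteration 1:
  u = (-9 - (-0.7)·0.700 - (3)·0.100 - (0.5)·-2.400) / (5.2) = -1.463
  v = (1 - (-2.4)·-2.900 - (-2)·0.100 - (-2)·-2.400) / (-8.4) = 1.257
  w = (8 - (-2)·-2.900 - (-3)·0.700 - (-3)·-2.400) / (9) = -0.322
  t = (-10 - (2.9)·-2.900 - (0.5)·0.700 - (-4)·0.100) / (11.4) = -0.135
Iteration 2:
  u = (-9 - (-0.7)·1.257 - (3)·-0.322 - (0.5)·-0.135) / (5.2) = -1.363
  v = (1 - (-2.4)·-1.463 - (-2)·-0.322 - (-2)·-0.135) / (-8.4) = 0.408
  w = (8 - (-2)·-1.463 - (-3)·1.257 - (-3)·-0.135) / (9) = 0.938
  t = (-10 - (2.9)·-1.463 - (0.5)·1.257 - (-4)·-0.322) / (11.4) = -0.673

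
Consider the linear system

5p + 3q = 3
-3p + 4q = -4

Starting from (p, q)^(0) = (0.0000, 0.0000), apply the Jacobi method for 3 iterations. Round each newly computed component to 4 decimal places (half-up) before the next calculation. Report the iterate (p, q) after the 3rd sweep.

Iteration 1:
  p = (3 - (3)·0.0000) / (5) = 0.6000
  q = (-4 - (-3)·0.0000) / (4) = -1.0000
Iteration 2:
  p = (3 - (3)·-1.0000) / (5) = 1.2000
  q = (-4 - (-3)·0.6000) / (4) = -0.5500
Iteration 3:
  p = (3 - (3)·-0.5500) / (5) = 0.9300
  q = (-4 - (-3)·1.2000) / (4) = -0.1000

(0.9300, -0.1000)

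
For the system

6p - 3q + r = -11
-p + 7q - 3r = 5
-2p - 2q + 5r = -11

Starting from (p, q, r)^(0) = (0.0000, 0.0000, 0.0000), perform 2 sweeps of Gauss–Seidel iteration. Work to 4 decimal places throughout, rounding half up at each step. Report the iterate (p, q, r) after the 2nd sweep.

Iteration 1:
  p = (-11 - (-3)·0.0000 - (1)·0.0000) / (6) = -1.8333
  q = (5 - (-1)·-1.8333 - (-3)·0.0000) / (7) = 0.4524
  r = (-11 - (-2)·-1.8333 - (-2)·0.4524) / (5) = -2.7524
Iteration 2:
  p = (-11 - (-3)·0.4524 - (1)·-2.7524) / (6) = -1.1484
  q = (5 - (-1)·-1.1484 - (-3)·-2.7524) / (7) = -0.6294
  r = (-11 - (-2)·-1.1484 - (-2)·-0.6294) / (5) = -2.9111

(-1.1484, -0.6294, -2.9111)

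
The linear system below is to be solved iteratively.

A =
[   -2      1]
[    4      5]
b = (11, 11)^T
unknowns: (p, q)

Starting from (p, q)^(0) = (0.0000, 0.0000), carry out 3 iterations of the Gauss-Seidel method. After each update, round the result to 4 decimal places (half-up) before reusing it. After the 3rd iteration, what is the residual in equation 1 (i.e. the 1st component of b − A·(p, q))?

Iteration 1:
  p = (11 - (1)·0.0000) / (-2) = -5.5000
  q = (11 - (4)·-5.5000) / (5) = 6.6000
Iteration 2:
  p = (11 - (1)·6.6000) / (-2) = -2.2000
  q = (11 - (4)·-2.2000) / (5) = 3.9600
Iteration 3:
  p = (11 - (1)·3.9600) / (-2) = -3.5200
  q = (11 - (4)·-3.5200) / (5) = 5.0160
Residual b − A·x = (-1.0560, 0.0000)

-1.0560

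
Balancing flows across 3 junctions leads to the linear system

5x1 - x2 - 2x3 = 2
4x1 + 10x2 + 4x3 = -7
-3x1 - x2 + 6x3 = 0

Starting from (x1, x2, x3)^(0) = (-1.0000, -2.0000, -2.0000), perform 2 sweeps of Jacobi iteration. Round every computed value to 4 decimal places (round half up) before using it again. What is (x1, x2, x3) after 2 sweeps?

Iteration 1:
  x1 = (2 - (-1)·-2.0000 - (-2)·-2.0000) / (5) = -0.8000
  x2 = (-7 - (4)·-1.0000 - (4)·-2.0000) / (10) = 0.5000
  x3 = (0 - (-3)·-1.0000 - (-1)·-2.0000) / (6) = -0.8333
Iteration 2:
  x1 = (2 - (-1)·0.5000 - (-2)·-0.8333) / (5) = 0.1667
  x2 = (-7 - (4)·-0.8000 - (4)·-0.8333) / (10) = -0.0467
  x3 = (0 - (-3)·-0.8000 - (-1)·0.5000) / (6) = -0.3167

(0.1667, -0.0467, -0.3167)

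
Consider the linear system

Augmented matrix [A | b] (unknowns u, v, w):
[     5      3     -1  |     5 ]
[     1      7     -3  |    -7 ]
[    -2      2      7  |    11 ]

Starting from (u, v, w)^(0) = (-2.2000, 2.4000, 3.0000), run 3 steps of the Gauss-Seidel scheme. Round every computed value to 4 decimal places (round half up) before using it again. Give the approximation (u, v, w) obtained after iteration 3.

Iteration 1:
  u = (5 - (3)·2.4000 - (-1)·3.0000) / (5) = 0.1600
  v = (-7 - (1)·0.1600 - (-3)·3.0000) / (7) = 0.2629
  w = (11 - (-2)·0.1600 - (2)·0.2629) / (7) = 1.5420
Iteration 2:
  u = (5 - (3)·0.2629 - (-1)·1.5420) / (5) = 1.1507
  v = (-7 - (1)·1.1507 - (-3)·1.5420) / (7) = -0.5035
  w = (11 - (-2)·1.1507 - (2)·-0.5035) / (7) = 2.0441
Iteration 3:
  u = (5 - (3)·-0.5035 - (-1)·2.0441) / (5) = 1.7109
  v = (-7 - (1)·1.7109 - (-3)·2.0441) / (7) = -0.3684
  w = (11 - (-2)·1.7109 - (2)·-0.3684) / (7) = 2.1655

(1.7109, -0.3684, 2.1655)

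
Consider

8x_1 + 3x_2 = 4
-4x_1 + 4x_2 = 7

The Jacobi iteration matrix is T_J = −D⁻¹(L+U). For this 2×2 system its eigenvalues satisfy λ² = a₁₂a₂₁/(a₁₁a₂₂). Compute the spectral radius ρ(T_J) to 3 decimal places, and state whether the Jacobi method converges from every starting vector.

a₁₂a₂₁/(a₁₁a₂₂) = (3)·(-4) / ((8)·(4)) = -0.375000
ρ = √|-0.375000| = √0.375000 = 0.612
ρ < 1, so Jacobi converges

0.612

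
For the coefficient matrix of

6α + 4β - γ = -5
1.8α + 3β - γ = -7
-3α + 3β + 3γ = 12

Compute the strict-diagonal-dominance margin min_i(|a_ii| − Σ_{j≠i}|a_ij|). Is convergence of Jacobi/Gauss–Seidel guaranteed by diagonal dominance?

-3

row 1: |6| − (4+1) = 1
row 2: |3| − (1.8+1) = 0.2
row 3: |3| − (3+3) = -3
minimum over rows = -3 → not strictly diagonally dominant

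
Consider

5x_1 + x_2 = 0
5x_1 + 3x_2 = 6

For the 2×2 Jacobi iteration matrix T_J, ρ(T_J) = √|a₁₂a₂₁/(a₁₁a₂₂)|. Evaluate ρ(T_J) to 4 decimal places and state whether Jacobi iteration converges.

0.5774

a₁₂a₂₁/(a₁₁a₂₂) = (1)·(5) / ((5)·(3)) = 0.333333
ρ = √|0.333333| = √0.333333 = 0.5774
ρ < 1, so Jacobi converges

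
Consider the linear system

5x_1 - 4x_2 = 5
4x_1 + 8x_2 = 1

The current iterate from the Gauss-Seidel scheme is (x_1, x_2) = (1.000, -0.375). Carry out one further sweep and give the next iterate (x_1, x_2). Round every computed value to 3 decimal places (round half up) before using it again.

One sweep:
  x_1 = (5 - (-4)·-0.375) / (5) = 0.700
  x_2 = (1 - (4)·0.700) / (8) = -0.225

(0.700, -0.225)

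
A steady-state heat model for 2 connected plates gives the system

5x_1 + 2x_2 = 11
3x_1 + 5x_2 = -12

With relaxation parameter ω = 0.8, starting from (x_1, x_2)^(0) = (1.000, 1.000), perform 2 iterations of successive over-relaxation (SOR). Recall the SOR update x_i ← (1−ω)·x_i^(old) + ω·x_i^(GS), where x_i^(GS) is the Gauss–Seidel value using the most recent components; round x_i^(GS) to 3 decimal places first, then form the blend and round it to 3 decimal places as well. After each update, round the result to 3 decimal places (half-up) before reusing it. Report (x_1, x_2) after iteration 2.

(2.890, -3.809)

Iteration 1:
  x_1: GS value = (11 - (2)·1.000) / (5) = 1.800;  x_1 ← (1−ω)·1.000 + ω·1.800 = 1.640
  x_2: GS value = (-12 - (3)·1.640) / (5) = -3.384;  x_2 ← (1−ω)·1.000 + ω·-3.384 = -2.507
Iteration 2:
  x_1: GS value = (11 - (2)·-2.507) / (5) = 3.203;  x_1 ← (1−ω)·1.640 + ω·3.203 = 2.890
  x_2: GS value = (-12 - (3)·2.890) / (5) = -4.134;  x_2 ← (1−ω)·-2.507 + ω·-4.134 = -3.809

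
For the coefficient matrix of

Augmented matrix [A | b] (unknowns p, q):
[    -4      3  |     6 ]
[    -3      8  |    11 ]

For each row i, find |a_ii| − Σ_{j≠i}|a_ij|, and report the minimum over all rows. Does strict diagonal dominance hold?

row 1: |-4| − (3) = 1
row 2: |8| − (3) = 5
minimum over rows = 1 → strictly diagonally dominant (convergence guaranteed)

1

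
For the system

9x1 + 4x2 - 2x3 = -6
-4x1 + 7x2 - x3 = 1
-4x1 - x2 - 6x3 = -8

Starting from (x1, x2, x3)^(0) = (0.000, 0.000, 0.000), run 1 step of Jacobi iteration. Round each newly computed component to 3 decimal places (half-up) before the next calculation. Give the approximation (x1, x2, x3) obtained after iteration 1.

(-0.667, 0.143, 1.333)

Iteration 1:
  x1 = (-6 - (4)·0.000 - (-2)·0.000) / (9) = -0.667
  x2 = (1 - (-4)·0.000 - (-1)·0.000) / (7) = 0.143
  x3 = (-8 - (-4)·0.000 - (-1)·0.000) / (-6) = 1.333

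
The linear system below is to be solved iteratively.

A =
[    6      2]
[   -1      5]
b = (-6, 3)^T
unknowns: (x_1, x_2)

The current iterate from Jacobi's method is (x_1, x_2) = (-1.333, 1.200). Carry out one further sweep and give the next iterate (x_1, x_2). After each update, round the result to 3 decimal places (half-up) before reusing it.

One sweep:
  x_1 = (-6 - (2)·1.200) / (6) = -1.400
  x_2 = (3 - (-1)·-1.333) / (5) = 0.333

(-1.400, 0.333)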